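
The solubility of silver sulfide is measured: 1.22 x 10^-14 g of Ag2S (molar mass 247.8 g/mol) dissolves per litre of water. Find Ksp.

Ksp ≈ 4.77e-49

Molar solubility s = (1.22 × 10^-14 g/L) / (247.8 g/mol) = 4.923 x 10^-17 M.
Ag2S(s) ⇌ 2 Ag^+(aq) + S^2-(aq)
For each mole of Ag2S that dissolves: [Ag^+] = 2s, [S^2-] = s.
Ksp = [Ag^+]^2[S^2-]
Ksp = (2s)^2s = 4s^3
Ksp = 4 × (4.923 × 10^-17)^3 = 4.77 × 10^-49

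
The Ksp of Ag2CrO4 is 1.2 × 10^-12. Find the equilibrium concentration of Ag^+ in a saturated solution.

[Ag^+] = 1.3e-4 M

Ag2CrO4(s) <=> 2 Ag^+ + CrO4^2-
Ksp = [Ag^+]^2[CrO4^2-]
Let s = molar solubility. Then [Ag^+] = 2s and [CrO4^2-] = s.
So Ksp = (2s)^2 × s = 4s^3
Solving, s = (1.2 × 10^-12/4)^(1/3) = 6.69 × 10^-5 M
[Ag^+] = 2s = 1.3 x 10^-4 M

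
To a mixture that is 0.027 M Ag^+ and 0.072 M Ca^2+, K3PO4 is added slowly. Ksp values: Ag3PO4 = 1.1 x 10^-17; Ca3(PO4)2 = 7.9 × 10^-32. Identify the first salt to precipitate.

Ca3(PO4)2

Precipitation of each salt starts when its ion product equals its Ksp.
For Ag3PO4: 1.1 x 10^-17 = (0.027)^3 × [PO4^3-]  ⇒  [PO4^3-] = 5.6 × 10^-13 M.
For Ca3(PO4)2: 7.9 × 10^-32 = (0.072)^3 × [PO4^3-]^2  ⇒  [PO4^3-] = 1.5 × 10^-14 M.
The salt with the lower threshold [PO4^3-] precipitates first: Ca3(PO4)2.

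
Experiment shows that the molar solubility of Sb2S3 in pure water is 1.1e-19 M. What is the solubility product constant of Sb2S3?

Ksp ≈ 1.7e-93

Sb2S3(s) ⇌ 2 Sb^3+(aq) + 3 S^2-(aq)
If s mol/L of Sb2S3 dissolves, [Sb^3+] = 2s and [S^2-] = 3s.
Ksp = [Sb^3+]^2[S^2-]^3
So Ksp = (2s)^2 × (3s)^3 = 108s^5
Ksp = 108 × (1.1 x 10^-19)^5 = 1.7 x 10^-93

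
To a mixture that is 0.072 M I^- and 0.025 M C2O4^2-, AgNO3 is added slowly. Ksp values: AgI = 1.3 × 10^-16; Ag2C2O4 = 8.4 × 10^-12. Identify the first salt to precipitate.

Each salt begins to precipitate when Q = Ksp, i.e. when [Ag^+] reaches its threshold.
For AgI: 1.3 × 10^-16 = 0.072 × [Ag^+]  ⇒  [Ag^+] = 1.8 x 10^-15 M.
For Ag2C2O4: 8.4 × 10^-12 = 0.025 × [Ag^+]^2  ⇒  [Ag^+] = 1.8 × 10^-5 M.
The salt with the lower threshold [Ag^+] precipitates first: AgI.

AgI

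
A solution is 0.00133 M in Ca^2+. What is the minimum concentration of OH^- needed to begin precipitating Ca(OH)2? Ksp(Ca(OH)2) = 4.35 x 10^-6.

Ca(OH)2(s) <=> Ca^2+ + 2 OH^-
Ksp = [Ca^2+][OH^-]^2
Precipitation begins when Q = Ksp. With [Ca^2+] = 0.00133 M:
4.35 x 10^-6 = (0.00133) × [OH^-]^2
[OH^-] = (4.35 x 10^-6 / 1.33 × 10^-3)^(1/2) = 5.72 x 10^-2 M

5.72e-2 M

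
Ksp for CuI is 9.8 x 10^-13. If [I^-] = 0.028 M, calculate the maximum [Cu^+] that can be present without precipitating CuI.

[Cu^+] ≈ 3.5 × 10^-11 M

CuI(s) ⇌ Cu^+(aq) + I^-(aq)
Ksp = [Cu^+][I^-]
Precipitation begins when Q = Ksp. With [I^-] = 0.028 M:
9.8 x 10^-13 = (0.028) × [Cu^+]
[Cu^+] = (9.8 x 10^-13 / 2.8 × 10^-2) = 3.5 × 10^-11 M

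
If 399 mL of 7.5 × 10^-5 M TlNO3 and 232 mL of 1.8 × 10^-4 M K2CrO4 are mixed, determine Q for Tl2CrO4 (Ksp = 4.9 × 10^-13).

Total volume = 399 + 232 = 631 mL.
[Tl^+] = 7.5 × 10^-5 × (399/631) = 4.74 × 10^-5 M
[CrO4^2-] = 1.8 × 10^-4 × (232/631) = 6.62 × 10^-5 M
Tl2CrO4(s) ⇌ 2 Tl^+(aq) + CrO4^2-(aq), so Q = [Tl^+]^2[CrO4^2-]
Q = (4.74 × 10^-5)^2(6.62 x 10^-5) = 1.5 x 10^-13
Q < Ksp, so no precipitate of Tl2CrO4 forms.

Q ≈ 1.5 x 10^-13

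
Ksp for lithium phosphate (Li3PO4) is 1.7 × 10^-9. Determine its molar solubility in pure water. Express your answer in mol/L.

Li3PO4(s) <=> 3 Li^+ + PO4^3-
Ksp = [Li^+]^3[PO4^3-]
Let s = molar solubility. Then [Li^+] = 3s and [PO4^3-] = s.
Substituting: Ksp = (3s)^3s = 27s^4
s = (1.7 × 10^-9 / 27)^(1/4) = 2.8 x 10^-3 M

s ≈ 2.8e-3 M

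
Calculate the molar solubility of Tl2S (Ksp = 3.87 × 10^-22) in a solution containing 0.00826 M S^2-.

s = 1.08 × 10^-10 M

Tl2S(s) ⇌ 2 Tl^+ + S^2-
Ksp = [Tl^+]^2[S^2-]
Let s = moles of Tl2S that dissolve per litre. [Tl^+] = 2s, [S^2-] = 0.00826 + s ≈ 0.00826 (common-ion effect: S^2- is already 0.00826 M).
Ksp ≈ (2s)^2 × 0.00826
s = 1.08 × 10^-10 M
Check: s = 1.1 × 10^-10 ≪ 0.00826, so the approximation is valid.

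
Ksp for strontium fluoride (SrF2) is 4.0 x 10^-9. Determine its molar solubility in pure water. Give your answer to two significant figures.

s = 1.0 x 10^-3 M

SrF2(s) ⇌ Sr^2+(aq) + 2 F^-(aq)
Ksp = [Sr^2+][F^-]^2
For each mole of SrF2 that dissolves: [Sr^2+] = s, [F^-] = 2s.
So Ksp = s × (2s)^2 = 4s^3
s = (4.0 x 10^-9 / 4)^(1/3) = 1.0 × 10^-3 M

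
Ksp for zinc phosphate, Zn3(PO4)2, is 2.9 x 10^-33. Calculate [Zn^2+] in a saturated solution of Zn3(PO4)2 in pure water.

3.7 × 10^-7 M

Zn3(PO4)2(s) ⇌ 3 Zn^2+(aq) + 2 PO4^3-(aq)
Ksp = [Zn^2+]^3[PO4^3-]^2
If s mol/L of Zn3(PO4)2 dissolves, [Zn^2+] = 3s and [PO4^3-] = 2s.
So Ksp = (3s)^3 × (2s)^2 = 108s^5
s^5 = 2.9 x 10^-33 / 108, so s = 1.22 x 10^-7 M
[Zn^2+] = 3s = 3.7 x 10^-7 M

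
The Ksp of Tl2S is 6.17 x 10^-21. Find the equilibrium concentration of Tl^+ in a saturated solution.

Tl2S(s) ⇌ 2 Tl^+(aq) + S^2-(aq)
Ksp = [Tl^+]^2[S^2-]
With molar solubility s: [Tl^+] = 2s, [S^2-] = s.
Ksp = (2s)^2s = 4s^3
s = (6.17 x 10^-21 / 4)^(1/3) = 1.155 × 10^-7 M
[Tl^+] = 2s = 2.31 × 10^-7 M

[Tl^+] ≈ 2.31 × 10^-7 M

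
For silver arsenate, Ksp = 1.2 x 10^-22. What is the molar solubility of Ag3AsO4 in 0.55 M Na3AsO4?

Ag3AsO4(s) <=> 3 Ag^+(aq) + AsO4^3-(aq)
Ksp = [Ag^+]^3[AsO4^3-]
If s mol/L dissolves here, [Ag^+] = 3s, [AsO4^3-] = 0.55 + s ≈ 0.55 (common-ion effect: AsO4^3- is already 0.55 M).
Ksp ≈ (3s)^3 × 0.55
s = 2.0 × 10^-8 M
Check: s = 2.0 x 10^-8 ≪ 0.55, so the approximation is valid.

s = 2.0e-8 M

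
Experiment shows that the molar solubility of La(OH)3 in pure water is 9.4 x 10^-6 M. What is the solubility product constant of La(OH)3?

La(OH)3(s) ⇌ La^3+(aq) + 3 OH^-(aq)
If s mol/L of La(OH)3 dissolves, [La^3+] = s and [OH^-] = 3s.
Ksp = [La^3+][OH^-]^3
So Ksp = s × (3s)^3 = 27s^4
Ksp = 27 × (9.4 × 10^-6)^4 = 2.1 × 10^-19

Ksp = 2.1 x 10^-19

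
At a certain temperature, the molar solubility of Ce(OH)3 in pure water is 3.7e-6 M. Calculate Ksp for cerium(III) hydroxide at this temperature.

Ce(OH)3(s) ⇌ Ce^3+(aq) + 3 OH^-(aq)
For each mole of Ce(OH)3 that dissolves: [Ce^3+] = s, [OH^-] = 3s.
Ksp = [Ce^3+][OH^-]^3
Ksp = s(3s)^3 = 27s^4
With s = 3.7 × 10^-6: Ksp = 5.1 x 10^-21

Ksp = 5.1 x 10^-21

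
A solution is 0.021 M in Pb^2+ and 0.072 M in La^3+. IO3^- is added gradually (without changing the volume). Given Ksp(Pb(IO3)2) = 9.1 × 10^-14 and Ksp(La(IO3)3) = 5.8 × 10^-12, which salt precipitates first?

Pb(IO3)2

Precipitation of each salt starts when its ion product equals its Ksp.
For Pb(IO3)2: 9.1 × 10^-14 = 0.021 × [IO3^-]^2  ⇒  [IO3^-] = 2.1 × 10^-6 M.
For La(IO3)3: 5.8 × 10^-12 = 0.072 × [IO3^-]^3  ⇒  [IO3^-] = 4.3 × 10^-4 M.
The salt with the lower threshold [IO3^-] precipitates first: Pb(IO3)2.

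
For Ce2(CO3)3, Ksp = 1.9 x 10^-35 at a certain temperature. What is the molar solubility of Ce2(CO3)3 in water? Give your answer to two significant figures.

4.5 × 10^-8 M

Ce2(CO3)3(s) <=> 2 Ce^3+(aq) + 3 CO3^2-(aq)
Ksp = [Ce^3+]^2[CO3^2-]^3
If s mol/L of Ce2(CO3)3 dissolves, [Ce^3+] = 2s and [CO3^2-] = 3s.
Ksp = (2s)^2(3s)^3 = 108s^5
Solving, s = (1.9 x 10^-35/108)^(1/5) = 4.5 × 10^-8 M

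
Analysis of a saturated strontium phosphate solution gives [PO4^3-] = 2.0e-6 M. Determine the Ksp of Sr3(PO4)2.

1.1e-28

Sr3(PO4)2(s) <=> 3 Sr^2+ + 2 PO4^3-
Stoichiometry gives [Sr^2+] = (3/2)[PO4^3-] = 3.00 x 10^-6 M.
Ksp = [Sr^2+]^3[PO4^3-]^2
Ksp = (3.00 × 10^-6)^3 × (2.0 x 10^-6)^2 = 1.1 x 10^-28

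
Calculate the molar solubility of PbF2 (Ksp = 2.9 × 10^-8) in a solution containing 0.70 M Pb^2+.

PbF2(s) ⇌ Pb^2+(aq) + 2 F^-(aq)
Ksp = [Pb^2+][F^-]^2
Let s = moles of PbF2 that dissolve per litre. [Pb^2+] = 0.70 + s ≈ 0.70, [F^-] = 2s (common-ion effect: Pb^2+ is already 0.70 M).
Ksp ≈ 0.70 × (2s)^2
s = 1.0 × 10^-4 M
Check: s = 1.0 × 10^-4 ≪ 0.70, so the approximation is valid.

1.0 × 10^-4 M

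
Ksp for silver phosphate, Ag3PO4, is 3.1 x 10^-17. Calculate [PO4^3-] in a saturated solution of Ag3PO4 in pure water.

Ag3PO4(s) ⇌ 3 Ag^+ + PO4^3-
Ksp = [Ag^+]^3[PO4^3-]
Let s = molar solubility. Then [Ag^+] = 3s and [PO4^3-] = s.
Substituting: Ksp = (3s)^3s = 27s^4
Solving, s = (3.1 x 10^-17/27)^(1/4) = 3.27 × 10^-5 M
[PO4^3-] = s = 3.3 x 10^-5 M

[PO4^3-] ≈ 3.3 × 10^-5 M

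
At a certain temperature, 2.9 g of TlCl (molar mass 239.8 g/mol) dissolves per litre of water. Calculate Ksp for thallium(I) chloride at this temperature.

1.5 x 10^-4

Molar solubility s = (2.9 g/L) / (239.8 g/mol) = 1.21 x 10^-2 M.
TlCl(s) <=> Tl^+ + Cl^-
For each mole of TlCl that dissolves: [Tl^+] = s, [Cl^-] = s.
Ksp = [Tl^+][Cl^-]
Ksp = s^2
With s = 1.21 × 10^-2: Ksp = 1.5 × 10^-4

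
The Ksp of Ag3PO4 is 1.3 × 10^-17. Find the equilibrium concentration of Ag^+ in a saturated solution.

Ag3PO4(s) <=> 3 Ag^+(aq) + PO4^3-(aq)
Ksp = [Ag^+]^3[PO4^3-]
Let s = molar solubility. Then [Ag^+] = 3s and [PO4^3-] = s.
Ksp = (3s)^3s = 27s^4
s^4 = 1.3 × 10^-17 / 27, so s = 2.63 × 10^-5 M
[Ag^+] = 3s = 7.9 x 10^-5 M

[Ag^+] ≈ 7.9 x 10^-5 M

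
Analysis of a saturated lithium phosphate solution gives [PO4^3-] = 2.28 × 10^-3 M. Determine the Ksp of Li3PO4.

Li3PO4(s) <=> 3 Li^+ + PO4^3-
Stoichiometry gives [Li^+] = (3/1)[PO4^3-] = 6.840 × 10^-3 M.
Ksp = [Li^+]^3[PO4^3-]
Ksp = (6.840 × 10^-3)^3 × 2.28 x 10^-3 = 7.30 × 10^-10

7.30 x 10^-10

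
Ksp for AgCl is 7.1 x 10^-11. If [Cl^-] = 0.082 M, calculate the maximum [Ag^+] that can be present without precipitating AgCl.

8.7 x 10^-10 M

AgCl(s) ⇌ Ag^+(aq) + Cl^-(aq)
Ksp = [Ag^+][Cl^-]
Precipitation begins when Q = Ksp. With [Cl^-] = 0.082 M:
7.1 x 10^-11 = (0.082) × [Ag^+]
[Ag^+] = (7.1 x 10^-11 / 8.2 × 10^-2) = 8.7 × 10^-10 M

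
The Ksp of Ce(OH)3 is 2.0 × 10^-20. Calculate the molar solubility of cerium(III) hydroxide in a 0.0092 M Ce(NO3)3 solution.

s ≈ 4.3e-7 M

Ce(OH)3(s) ⇌ Ce^3+ + 3 OH^-
Ksp = [Ce^3+][OH^-]^3
Let s be the molar solubility in this solution. [Ce^3+] = 0.0092 + s ≈ 0.0092, [OH^-] = 3s (common-ion effect: Ce^3+ is already 0.0092 M).
Ksp ≈ 0.0092 × (3s)^3
s = 4.3 x 10^-7 M
Check: s = 4.3 x 10^-7 ≪ 0.0092, so the approximation is valid.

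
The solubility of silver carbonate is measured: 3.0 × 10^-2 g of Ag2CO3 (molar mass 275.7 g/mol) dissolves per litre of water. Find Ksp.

Ksp = 5.2 × 10^-12

Molar solubility s = (3.0 × 10^-2 g/L) / (275.7 g/mol) = 1.09 × 10^-4 M.
Ag2CO3(s) ⇌ 2 Ag^+(aq) + CO3^2-(aq)
For each mole of Ag2CO3 that dissolves: [Ag^+] = 2s, [CO3^2-] = s.
Ksp = [Ag^+]^2[CO3^2-]
So Ksp = (2s)^2 × s = 4s^3
Ksp = 4 × (1.09 × 10^-4)^3 = 5.2 x 10^-12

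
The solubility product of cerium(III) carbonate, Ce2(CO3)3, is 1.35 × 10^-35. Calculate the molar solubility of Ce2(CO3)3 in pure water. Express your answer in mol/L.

s ≈ 4.16e-8 M

Ce2(CO3)3(s) <=> 2 Ce^3+(aq) + 3 CO3^2-(aq)
Ksp = [Ce^3+]^2[CO3^2-]^3
Let s = molar solubility. Then [Ce^3+] = 2s and [CO3^2-] = 3s.
Substituting: Ksp = (2s)^2(3s)^3 = 108s^5
Solving, s = (1.35 × 10^-35/108)^(1/5) = 4.16 × 10^-8 M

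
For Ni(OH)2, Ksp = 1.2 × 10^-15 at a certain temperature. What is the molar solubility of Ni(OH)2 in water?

6.7e-6 M

Ni(OH)2(s) <=> Ni^2+(aq) + 2 OH^-(aq)
Ksp = [Ni^2+][OH^-]^2
Let s = molar solubility. Then [Ni^2+] = s and [OH^-] = 2s.
Ksp = s(2s)^2 = 4s^3
s^3 = 1.2 × 10^-15 / 4, so s = 6.7 x 10^-6 M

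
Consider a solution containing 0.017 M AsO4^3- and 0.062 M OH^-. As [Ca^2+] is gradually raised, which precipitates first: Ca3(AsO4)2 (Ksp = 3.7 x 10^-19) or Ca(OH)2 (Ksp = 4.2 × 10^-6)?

Each salt begins to precipitate when Q = Ksp, i.e. when [Ca^2+] reaches its threshold.
For Ca3(AsO4)2: 3.7 x 10^-19 = (0.017)^2 × [Ca^2+]^3  ⇒  [Ca^2+] = 1.1 × 10^-5 M.
For Ca(OH)2: 4.2 × 10^-6 = (0.062)^2 × [Ca^2+]  ⇒  [Ca^2+] = 1.1 × 10^-3 M.
The salt with the lower threshold [Ca^2+] precipitates first: Ca3(AsO4)2.

Ca3(AsO4)2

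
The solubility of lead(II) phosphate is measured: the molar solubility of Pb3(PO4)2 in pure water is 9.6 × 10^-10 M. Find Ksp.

Ksp = 8.8 x 10^-44

Pb3(PO4)2(s) ⇌ 3 Pb^2+ + 2 PO4^3-
With molar solubility s: [Pb^2+] = 3s, [PO4^3-] = 2s.
Ksp = [Pb^2+]^3[PO4^3-]^2
Substituting: Ksp = (3s)^3(2s)^2 = 108s^5
Ksp = 108 × (9.6 x 10^-10)^5 = 8.8 × 10^-44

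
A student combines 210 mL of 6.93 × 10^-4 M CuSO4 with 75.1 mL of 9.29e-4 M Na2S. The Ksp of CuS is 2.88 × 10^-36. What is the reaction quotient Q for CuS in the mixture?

Total volume = 210 + 75.1 = 285.1 mL.
[Cu^2+] = 6.93 × 10^-4 × (210/285.1) = 5.105 × 10^-4 M
[S^2-] = 9.29 × 10^-4 × (75.1/285.1) = 2.447 × 10^-4 M
CuS(s) <=> Cu^2+ + S^2-, so Q = [Cu^2+][S^2-]
Q = (5.105 x 10^-4)(2.447 x 10^-4) = 1.25 × 10^-7
Q > Ksp, so CuS will precipitate.

1.25 x 10^-7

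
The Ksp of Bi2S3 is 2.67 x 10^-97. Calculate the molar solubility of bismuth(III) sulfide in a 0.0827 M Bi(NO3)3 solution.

Bi2S3(s) <=> 2 Bi^3+(aq) + 3 S^2-(aq)
Ksp = [Bi^3+]^2[S^2-]^3
If s mol/L dissolves here, [Bi^3+] = 0.0827 + 2s ≈ 0.0827, [S^2-] = 3s (since Bi^3+ from Bi(NO3)3 dominates).
Ksp ≈ (0.0827)^2 × (3s)^3
s = 1.13 x 10^-32 M
Check: 2s = 2.3 × 10^-32 ≪ 0.0827, so the approximation is valid.

s = 1.13 x 10^-32 M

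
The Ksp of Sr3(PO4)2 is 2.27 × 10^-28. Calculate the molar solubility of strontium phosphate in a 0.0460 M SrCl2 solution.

s = 7.64 x 10^-13 M

Sr3(PO4)2(s) ⇌ 3 Sr^2+(aq) + 2 PO4^3-(aq)
Ksp = [Sr^2+]^3[PO4^3-]^2
Let s = moles of Sr3(PO4)2 that dissolve per litre. [Sr^2+] = 0.0460 + 3s ≈ 0.0460, [PO4^3-] = 2s (since Sr^2+ from SrCl2 dominates).
Ksp ≈ (0.0460)^3 × (2s)^2
s = 7.64 x 10^-13 M
Check: 3s = 2.3 × 10^-12 ≪ 0.0460, so the approximation is valid.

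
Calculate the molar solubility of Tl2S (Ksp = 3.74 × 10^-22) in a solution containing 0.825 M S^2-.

Tl2S(s) ⇌ 2 Tl^+ + S^2-
Ksp = [Tl^+]^2[S^2-]
Let s be the molar solubility in this solution. [Tl^+] = 2s, [S^2-] = 0.825 + s ≈ 0.825 (since the S^2- already present dominates).
Ksp ≈ (2s)^2 × 0.825
s = 1.06 x 10^-11 M
Check: s = 1.1 × 10^-11 ≪ 0.825, so the approximation is valid.

s = 1.06 × 10^-11 M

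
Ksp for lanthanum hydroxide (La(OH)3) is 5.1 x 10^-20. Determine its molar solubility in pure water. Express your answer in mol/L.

s = 6.6e-6 M

La(OH)3(s) ⇌ La^3+(aq) + 3 OH^-(aq)
Ksp = [La^3+][OH^-]^3
If s mol/L of La(OH)3 dissolves, [La^3+] = s and [OH^-] = 3s.
Ksp = s(3s)^3 = 27s^4
s = (5.1 x 10^-20 / 27)^(1/4) = 6.6 × 10^-6 M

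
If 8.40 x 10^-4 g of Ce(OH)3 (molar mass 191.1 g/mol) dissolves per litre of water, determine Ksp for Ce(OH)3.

Molar solubility s = (8.40 x 10^-4 g/L) / (191.1 g/mol) = 4.396 × 10^-6 M.
Ce(OH)3(s) ⇌ Ce^3+ + 3 OH^-
For each mole of Ce(OH)3 that dissolves: [Ce^3+] = s, [OH^-] = 3s.
Ksp = [Ce^3+][OH^-]^3
Substituting: Ksp = s(3s)^3 = 27s^4
With s = 4.396 x 10^-6: Ksp = 1.01 x 10^-20

Ksp ≈ 1.01 × 10^-20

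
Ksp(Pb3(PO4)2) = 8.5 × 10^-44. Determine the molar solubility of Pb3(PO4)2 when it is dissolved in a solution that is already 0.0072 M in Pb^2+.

s = 2.4e-19 M

Pb3(PO4)2(s) <=> 3 Pb^2+(aq) + 2 PO4^3-(aq)
Ksp = [Pb^2+]^3[PO4^3-]^2
Let s be the molar solubility in this solution. [Pb^2+] = 0.0072 + 3s ≈ 0.0072, [PO4^3-] = 2s (since the Pb^2+ already present dominates).
Ksp ≈ (0.0072)^3 × (2s)^2
s = 2.4 × 10^-19 M
Check: 3s = 7.2 × 10^-19 ≪ 0.0072, so the approximation is valid.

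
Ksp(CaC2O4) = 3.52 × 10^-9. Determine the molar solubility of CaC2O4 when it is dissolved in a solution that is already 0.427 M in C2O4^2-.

s ≈ 8.24e-9 M

CaC2O4(s) ⇌ Ca^2+(aq) + C2O4^2-(aq)
Ksp = [Ca^2+][C2O4^2-]
Let s = moles of CaC2O4 that dissolve per litre. [Ca^2+] = s, [C2O4^2-] = 0.427 + s ≈ 0.427 (since the C2O4^2- already present dominates).
Ksp ≈ s × 0.427
s = 8.24 × 10^-9 M
Check: s = 8.2 × 10^-9 ≪ 0.427, so the approximation is valid.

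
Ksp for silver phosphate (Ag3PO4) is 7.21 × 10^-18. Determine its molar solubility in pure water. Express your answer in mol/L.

s = 2.27 x 10^-5 M

Ag3PO4(s) ⇌ 3 Ag^+ + PO4^3-
Ksp = [Ag^+]^3[PO4^3-]
With molar solubility s: [Ag^+] = 3s, [PO4^3-] = s.
So Ksp = (3s)^3 × s = 27s^4
s^4 = 7.21 × 10^-18 / 27, so s = 2.27 × 10^-5 M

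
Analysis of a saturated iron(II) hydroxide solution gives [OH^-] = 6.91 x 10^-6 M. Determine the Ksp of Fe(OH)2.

Fe(OH)2(s) ⇌ Fe^2+ + 2 OH^-
Stoichiometry gives [Fe^2+] = (1/2)[OH^-] = 3.455 × 10^-6 M.
Ksp = [Fe^2+][OH^-]^2
Ksp = 3.455 × 10^-6 × (6.91 × 10^-6)^2 = 1.65 x 10^-16

Ksp ≈ 1.65 x 10^-16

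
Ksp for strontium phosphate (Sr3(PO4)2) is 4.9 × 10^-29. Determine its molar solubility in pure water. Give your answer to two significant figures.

s = 8.5 × 10^-7 M

Sr3(PO4)2(s) ⇌ 3 Sr^2+(aq) + 2 PO4^3-(aq)
Ksp = [Sr^2+]^3[PO4^3-]^2
Let s = molar solubility. Then [Sr^2+] = 3s and [PO4^3-] = 2s.
Substituting: Ksp = (3s)^3(2s)^2 = 108s^5
s = (4.9 × 10^-29 / 108)^(1/5) = 8.5 x 10^-7 M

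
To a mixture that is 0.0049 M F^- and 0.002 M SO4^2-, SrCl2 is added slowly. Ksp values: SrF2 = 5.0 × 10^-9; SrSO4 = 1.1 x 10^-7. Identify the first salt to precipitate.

SrSO4

Each salt begins to precipitate when Q = Ksp, i.e. when [Sr^2+] reaches its threshold.
For SrF2: 5.0 × 10^-9 = (0.0049)^2 × [Sr^2+]  ⇒  [Sr^2+] = 2.1 x 10^-4 M.
For SrSO4: 1.1 x 10^-7 = 0.002 × [Sr^2+]  ⇒  [Sr^2+] = 5.5 x 10^-5 M.
The salt with the lower threshold [Sr^2+] precipitates first: SrSO4.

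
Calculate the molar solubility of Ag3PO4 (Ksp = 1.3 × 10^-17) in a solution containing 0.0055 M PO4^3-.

Ag3PO4(s) ⇌ 3 Ag^+ + PO4^3-
Ksp = [Ag^+]^3[PO4^3-]
Let s be the molar solubility in this solution. [Ag^+] = 3s, [PO4^3-] = 0.0055 + s ≈ 0.0055 (since the PO4^3- already present dominates).
Ksp ≈ (3s)^3 × 0.0055
s = 4.4 × 10^-6 M
Check: s = 4.4 × 10^-6 ≪ 0.0055, so the approximation is valid.

4.4 × 10^-6 M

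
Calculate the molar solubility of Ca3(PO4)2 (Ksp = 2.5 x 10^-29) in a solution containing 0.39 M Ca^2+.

1.0e-14 M

Ca3(PO4)2(s) ⇌ 3 Ca^2+(aq) + 2 PO4^3-(aq)
Ksp = [Ca^2+]^3[PO4^3-]^2
Let s = moles of Ca3(PO4)2 that dissolve per litre. [Ca^2+] = 0.39 + 3s ≈ 0.39, [PO4^3-] = 2s (since the Ca^2+ already present dominates).
Ksp ≈ (0.39)^3 × (2s)^2
s = 1.0 x 10^-14 M
Check: 3s = 3.1 × 10^-14 ≪ 0.39, so the approximation is valid.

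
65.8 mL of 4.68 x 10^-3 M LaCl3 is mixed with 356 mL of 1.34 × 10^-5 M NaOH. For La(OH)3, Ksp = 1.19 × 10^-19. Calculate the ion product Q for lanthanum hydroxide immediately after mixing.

Q ≈ 1.06e-18

Total volume = 65.8 + 356 = 421.8 mL.
[La^3+] = 4.68 x 10^-3 × (65.8/421.8) = 7.301 × 10^-4 M
[OH^-] = 1.34 × 10^-5 × (356/421.8) = 1.131 × 10^-5 M
La(OH)3(s) ⇌ La^3+(aq) + 3 OH^-(aq), so Q = [La^3+][OH^-]^3
Q = (7.301 x 10^-4)(1.131 × 10^-5)^3 = 1.06 × 10^-18
Q > Ksp, so La(OH)3 will precipitate.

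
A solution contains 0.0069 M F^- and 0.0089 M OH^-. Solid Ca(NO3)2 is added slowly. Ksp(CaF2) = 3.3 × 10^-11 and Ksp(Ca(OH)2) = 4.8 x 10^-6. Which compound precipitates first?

Precipitation of each salt starts when its ion product equals its Ksp.
For CaF2: 3.3 × 10^-11 = (0.0069)^2 × [Ca^2+]  ⇒  [Ca^2+] = 6.9 × 10^-7 M.
For Ca(OH)2: 4.8 x 10^-6 = (0.0089)^2 × [Ca^2+]  ⇒  [Ca^2+] = 6.1 x 10^-2 M.
The salt with the lower threshold [Ca^2+] precipitates first: CaF2.

CaF2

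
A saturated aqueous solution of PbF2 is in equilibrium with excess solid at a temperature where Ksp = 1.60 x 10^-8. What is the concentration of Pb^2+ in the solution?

[Pb^2+] ≈ 1.59e-3 M

PbF2(s) ⇌ Pb^2+(aq) + 2 F^-(aq)
Ksp = [Pb^2+][F^-]^2
Let s = molar solubility. Then [Pb^2+] = s and [F^-] = 2s.
Substituting: Ksp = s(2s)^2 = 4s^3
s^3 = 1.60 x 10^-8 / 4, so s = 1.587 × 10^-3 M
[Pb^2+] = s = 1.59 x 10^-3 M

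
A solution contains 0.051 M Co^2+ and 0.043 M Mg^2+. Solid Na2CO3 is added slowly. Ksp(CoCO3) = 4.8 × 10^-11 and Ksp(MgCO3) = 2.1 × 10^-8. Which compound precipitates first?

CoCO3

Each salt begins to precipitate when Q = Ksp, i.e. when [CO3^2-] reaches its threshold.
For CoCO3: 4.8 × 10^-11 = 0.051 × [CO3^2-]  ⇒  [CO3^2-] = 9.4 x 10^-10 M.
For MgCO3: 2.1 × 10^-8 = 0.043 × [CO3^2-]  ⇒  [CO3^2-] = 4.9 × 10^-7 M.
The salt with the lower threshold [CO3^2-] precipitates first: CoCO3.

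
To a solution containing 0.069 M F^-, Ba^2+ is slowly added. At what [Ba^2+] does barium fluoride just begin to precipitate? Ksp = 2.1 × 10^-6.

[Ba^2+] = 4.4 x 10^-4 M

BaF2(s) ⇌ Ba^2+ + 2 F^-
Ksp = [Ba^2+][F^-]^2
Precipitation begins when Q = Ksp. With [F^-] = 0.069 M:
2.1 × 10^-6 = (0.069)^2 × [Ba^2+]
[Ba^2+] = (2.1 × 10^-6 / 4.76 x 10^-3) = 4.4 × 10^-4 M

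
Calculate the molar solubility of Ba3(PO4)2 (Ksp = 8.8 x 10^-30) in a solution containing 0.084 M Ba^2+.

Ba3(PO4)2(s) ⇌ 3 Ba^2+(aq) + 2 PO4^3-(aq)
Ksp = [Ba^2+]^3[PO4^3-]^2
Let s be the molar solubility in this solution. [Ba^2+] = 0.084 + 3s ≈ 0.084, [PO4^3-] = 2s (since the Ba^2+ already present dominates).
Ksp ≈ (0.084)^3 × (2s)^2
s = 6.1 × 10^-14 M
Check: 3s = 1.8 × 10^-13 ≪ 0.084, so the approximation is valid.

s ≈ 6.1 × 10^-14 M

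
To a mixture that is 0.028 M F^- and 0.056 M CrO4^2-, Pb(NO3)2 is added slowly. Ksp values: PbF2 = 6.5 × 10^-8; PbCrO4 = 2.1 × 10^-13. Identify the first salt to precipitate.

PbCrO4

Precipitation of each salt starts when its ion product equals its Ksp.
For PbF2: 6.5 × 10^-8 = (0.028)^2 × [Pb^2+]  ⇒  [Pb^2+] = 8.3 x 10^-5 M.
For PbCrO4: 2.1 × 10^-13 = 0.056 × [Pb^2+]  ⇒  [Pb^2+] = 3.8 x 10^-12 M.
The salt with the lower threshold [Pb^2+] precipitates first: PbCrO4.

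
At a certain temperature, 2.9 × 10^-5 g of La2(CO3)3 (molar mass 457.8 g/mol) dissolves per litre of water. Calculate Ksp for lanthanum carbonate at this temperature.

Molar solubility s = (2.9 x 10^-5 g/L) / (457.8 g/mol) = 6.33 × 10^-8 M.
La2(CO3)3(s) ⇌ 2 La^3+(aq) + 3 CO3^2-(aq)
With molar solubility s: [La^3+] = 2s, [CO3^2-] = 3s.
Ksp = [La^3+]^2[CO3^2-]^3
So Ksp = (2s)^2 × (3s)^3 = 108s^5
Ksp = 108 × (6.33 × 10^-8)^5 = 1.1 × 10^-34

Ksp = 1.1e-34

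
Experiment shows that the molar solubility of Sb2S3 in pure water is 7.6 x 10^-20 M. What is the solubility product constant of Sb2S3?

Ksp = 2.7 × 10^-94

Sb2S3(s) <=> 2 Sb^3+ + 3 S^2-
If s mol/L of Sb2S3 dissolves, [Sb^3+] = 2s and [S^2-] = 3s.
Ksp = [Sb^3+]^2[S^2-]^3
Substituting: Ksp = (2s)^2(3s)^3 = 108s^5
Ksp = 108 × (7.6 × 10^-20)^5 = 2.7 x 10^-94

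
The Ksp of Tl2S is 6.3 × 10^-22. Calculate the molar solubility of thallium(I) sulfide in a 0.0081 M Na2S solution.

s = 1.4 x 10^-10 M

Tl2S(s) ⇌ 2 Tl^+ + S^2-
Ksp = [Tl^+]^2[S^2-]
Let s = moles of Tl2S that dissolve per litre. [Tl^+] = 2s, [S^2-] = 0.0081 + s ≈ 0.0081 (since S^2- from Na2S dominates).
Ksp ≈ (2s)^2 × 0.0081
s = 1.4 × 10^-10 M
Check: s = 1.4 × 10^-10 ≪ 0.0081, so the approximation is valid.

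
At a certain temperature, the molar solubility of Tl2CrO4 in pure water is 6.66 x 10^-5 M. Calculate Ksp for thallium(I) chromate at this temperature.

Ksp = 1.18e-12

Tl2CrO4(s) <=> 2 Tl^+(aq) + CrO4^2-(aq)
Let s = molar solubility. Then [Tl^+] = 2s and [CrO4^2-] = s.
Ksp = [Tl^+]^2[CrO4^2-]
Ksp = (2s)^2s = 4s^3
With s = 6.66 x 10^-5: Ksp = 1.18 x 10^-12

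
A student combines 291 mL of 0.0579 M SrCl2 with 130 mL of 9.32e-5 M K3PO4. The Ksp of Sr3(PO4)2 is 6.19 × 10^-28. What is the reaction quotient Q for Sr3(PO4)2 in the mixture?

Total volume = 291 + 130 = 421 mL.
[Sr^2+] = 5.79 × 10^-2 × (291/421) = 4.002 × 10^-2 M
[PO4^3-] = 9.32 × 10^-5 × (130/421) = 2.878 × 10^-5 M
Sr3(PO4)2(s) ⇌ 3 Sr^2+(aq) + 2 PO4^3-(aq), so Q = [Sr^2+]^3[PO4^3-]^2
Q = (4.002 × 10^-2)^3(2.878 × 10^-5)^2 = 5.31 x 10^-14
Q > Ksp, so Sr3(PO4)2 will precipitate.

Q ≈ 5.31 x 10^-14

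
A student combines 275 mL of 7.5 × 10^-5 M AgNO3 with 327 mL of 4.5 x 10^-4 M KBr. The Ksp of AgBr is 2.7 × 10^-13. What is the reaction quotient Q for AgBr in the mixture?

Total volume = 275 + 327 = 602 mL.
[Ag^+] = 7.5 × 10^-5 × (275/602) = 3.43 × 10^-5 M
[Br^-] = 4.5 × 10^-4 × (327/602) = 2.44 x 10^-4 M
AgBr(s) <=> Ag^+ + Br^-, so Q = [Ag^+][Br^-]
Q = (3.43 x 10^-5)(2.44 x 10^-4) = 8.4 × 10^-9
Q > Ksp, so AgBr will precipitate.

Q = 8.4e-9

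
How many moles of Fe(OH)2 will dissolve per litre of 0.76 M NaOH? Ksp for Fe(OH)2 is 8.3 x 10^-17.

s = 1.4 x 10^-16 M

Fe(OH)2(s) ⇌ Fe^2+(aq) + 2 OH^-(aq)
Ksp = [Fe^2+][OH^-]^2
Let s = moles of Fe(OH)2 that dissolve per litre. [Fe^2+] = s, [OH^-] = 0.76 + 2s ≈ 0.76 (since OH^- from NaOH dominates).
Ksp ≈ s × (0.76)^2
s = 1.4 × 10^-16 M
Check: 2s = 2.9 × 10^-16 ≪ 0.76, so the approximation is valid.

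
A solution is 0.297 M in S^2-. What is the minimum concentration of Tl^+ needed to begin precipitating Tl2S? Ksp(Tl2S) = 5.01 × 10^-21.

Tl2S(s) ⇌ 2 Tl^+(aq) + S^2-(aq)
Ksp = [Tl^+]^2[S^2-]
Precipitation begins when Q = Ksp. With [S^2-] = 0.297 M:
5.01 × 10^-21 = (0.297) × [Tl^+]^2
[Tl^+] = (5.01 × 10^-21 / 2.97 × 10^-1)^(1/2) = 1.30 x 10^-10 M

[Tl^+] ≈ 1.30e-10 M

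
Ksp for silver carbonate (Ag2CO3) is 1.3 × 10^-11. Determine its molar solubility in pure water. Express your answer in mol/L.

1.5 × 10^-4 M

Ag2CO3(s) <=> 2 Ag^+(aq) + CO3^2-(aq)
Ksp = [Ag^+]^2[CO3^2-]
With molar solubility s: [Ag^+] = 2s, [CO3^2-] = s.
So Ksp = (2s)^2 × s = 4s^3
s = (1.3 × 10^-11 / 4)^(1/3) = 1.5 × 10^-4 M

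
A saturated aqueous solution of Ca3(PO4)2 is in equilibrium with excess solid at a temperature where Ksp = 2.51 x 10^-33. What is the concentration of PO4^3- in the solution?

[PO4^3-] = 2.37 × 10^-7 M

Ca3(PO4)2(s) <=> 3 Ca^2+(aq) + 2 PO4^3-(aq)
Ksp = [Ca^2+]^3[PO4^3-]^2
For each mole of Ca3(PO4)2 that dissolves: [Ca^2+] = 3s, [PO4^3-] = 2s.
Substituting: Ksp = (3s)^3(2s)^2 = 108s^5
Solving, s = (2.51 x 10^-33/108)^(1/5) = 1.184 × 10^-7 M
[PO4^3-] = 2s = 2.37 × 10^-7 M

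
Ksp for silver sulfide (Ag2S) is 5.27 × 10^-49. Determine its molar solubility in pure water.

5.09 x 10^-17 M

Ag2S(s) ⇌ 2 Ag^+ + S^2-
Ksp = [Ag^+]^2[S^2-]
Let s = molar solubility. Then [Ag^+] = 2s and [S^2-] = s.
So Ksp = (2s)^2 × s = 4s^3
s = (5.27 × 10^-49 / 4)^(1/3) = 5.09 × 10^-17 M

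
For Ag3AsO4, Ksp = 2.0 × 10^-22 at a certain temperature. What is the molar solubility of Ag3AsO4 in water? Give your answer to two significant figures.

Ag3AsO4(s) ⇌ 3 Ag^+ + AsO4^3-
Ksp = [Ag^+]^3[AsO4^3-]
If s mol/L of Ag3AsO4 dissolves, [Ag^+] = 3s and [AsO4^3-] = s.
Ksp = (3s)^3s = 27s^4
s = (2.0 × 10^-22 / 27)^(1/4) = 1.6 × 10^-6 M

s ≈ 1.6 × 10^-6 M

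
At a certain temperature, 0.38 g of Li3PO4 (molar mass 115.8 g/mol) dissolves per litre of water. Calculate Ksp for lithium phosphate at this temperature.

Molar solubility s = (3.8 x 10^-1 g/L) / (115.8 g/mol) = 3.28 × 10^-3 M.
Li3PO4(s) ⇌ 3 Li^+ + PO4^3-
With molar solubility s: [Li^+] = 3s, [PO4^3-] = s.
Ksp = [Li^+]^3[PO4^3-]
So Ksp = (3s)^3 × s = 27s^4
With s = 3.28 x 10^-3: Ksp = 3.1 × 10^-9

Ksp ≈ 3.1 x 10^-9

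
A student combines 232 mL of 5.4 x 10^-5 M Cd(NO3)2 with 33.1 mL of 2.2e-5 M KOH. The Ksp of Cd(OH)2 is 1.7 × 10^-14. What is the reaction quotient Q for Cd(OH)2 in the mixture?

Q ≈ 3.6e-16

Total volume = 232 + 33.1 = 265.1 mL.
[Cd^2+] = 5.4 x 10^-5 × (232/265.1) = 4.73 × 10^-5 M
[OH^-] = 2.2 x 10^-5 × (33.1/265.1) = 2.75 x 10^-6 M
Cd(OH)2(s) ⇌ Cd^2+ + 2 OH^-, so Q = [Cd^2+][OH^-]^2
Q = (4.73 × 10^-5)(2.75 x 10^-6)^2 = 3.6 × 10^-16
Q < Ksp, so no precipitate of Cd(OH)2 forms.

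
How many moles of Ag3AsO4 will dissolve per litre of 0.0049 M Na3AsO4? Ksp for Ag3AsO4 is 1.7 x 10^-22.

Ag3AsO4(s) <=> 3 Ag^+(aq) + AsO4^3-(aq)
Ksp = [Ag^+]^3[AsO4^3-]
Let s be the molar solubility in this solution. [Ag^+] = 3s, [AsO4^3-] = 0.0049 + s ≈ 0.0049 (common-ion effect: AsO4^3- is already 0.0049 M).
Ksp ≈ (3s)^3 × 0.0049
s = 1.1 × 10^-7 M
Check: s = 1.1 x 10^-7 ≪ 0.0049, so the approximation is valid.

s ≈ 1.1e-7 M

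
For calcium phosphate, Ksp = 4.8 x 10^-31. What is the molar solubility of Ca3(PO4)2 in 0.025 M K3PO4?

Ca3(PO4)2(s) ⇌ 3 Ca^2+ + 2 PO4^3-
Ksp = [Ca^2+]^3[PO4^3-]^2
Let s be the molar solubility in this solution. [Ca^2+] = 3s, [PO4^3-] = 0.025 + 2s ≈ 0.025 (Ksp is small, so little additional dissolves).
Ksp ≈ (3s)^3 × (0.025)^2
s = 3.1 × 10^-10 M
Check: 2s = 6.1 × 10^-10 ≪ 0.025, so the approximation is valid.

s = 3.1e-10 M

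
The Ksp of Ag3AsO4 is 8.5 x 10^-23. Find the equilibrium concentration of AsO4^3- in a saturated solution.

Ag3AsO4(s) ⇌ 3 Ag^+ + AsO4^3-
Ksp = [Ag^+]^3[AsO4^3-]
With molar solubility s: [Ag^+] = 3s, [AsO4^3-] = s.
So Ksp = (3s)^3 × s = 27s^4
Solving, s = (8.5 x 10^-23/27)^(1/4) = 1.33 x 10^-6 M
[AsO4^3-] = s = 1.3 × 10^-6 M

[AsO4^3-] ≈ 1.3 x 10^-6 M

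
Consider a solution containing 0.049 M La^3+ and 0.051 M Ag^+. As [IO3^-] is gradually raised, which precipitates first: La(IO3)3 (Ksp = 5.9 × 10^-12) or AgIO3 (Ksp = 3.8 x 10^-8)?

Precipitation of each salt starts when its ion product equals its Ksp.
For La(IO3)3: 5.9 × 10^-12 = 0.049 × [IO3^-]^3  ⇒  [IO3^-] = 4.9 × 10^-4 M.
For AgIO3: 3.8 x 10^-8 = 0.051 × [IO3^-]  ⇒  [IO3^-] = 7.5 × 10^-7 M.
The salt with the lower threshold [IO3^-] precipitates first: AgIO3.

AgIO3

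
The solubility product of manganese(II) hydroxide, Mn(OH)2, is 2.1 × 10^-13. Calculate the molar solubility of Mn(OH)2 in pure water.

s = 3.7 × 10^-5 M

Mn(OH)2(s) <=> Mn^2+ + 2 OH^-
Ksp = [Mn^2+][OH^-]^2
Let s = molar solubility. Then [Mn^2+] = s and [OH^-] = 2s.
Ksp = s(2s)^2 = 4s^3
s = (2.1 × 10^-13 / 4)^(1/3) = 3.7 × 10^-5 M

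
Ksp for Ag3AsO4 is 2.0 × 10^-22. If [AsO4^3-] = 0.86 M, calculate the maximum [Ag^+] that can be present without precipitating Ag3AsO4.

Ag3AsO4(s) <=> 3 Ag^+(aq) + AsO4^3-(aq)
Ksp = [Ag^+]^3[AsO4^3-]
Precipitation begins when Q = Ksp. With [AsO4^3-] = 0.86 M:
2.0 × 10^-22 = (0.86) × [Ag^+]^3
[Ag^+] = (2.0 × 10^-22 / 8.6 × 10^-1)^(1/3) = 6.1 x 10^-8 M

[Ag^+] ≈ 6.1 x 10^-8 M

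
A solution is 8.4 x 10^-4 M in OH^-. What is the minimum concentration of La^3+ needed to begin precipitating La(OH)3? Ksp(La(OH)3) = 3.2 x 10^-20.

La(OH)3(s) ⇌ La^3+(aq) + 3 OH^-(aq)
Ksp = [La^3+][OH^-]^3
Precipitation begins when Q = Ksp. With [OH^-] = 8.4 x 10^-4 M:
3.2 x 10^-20 = (8.4 x 10^-4)^3 × [La^3+]
[La^3+] = (3.2 x 10^-20 / 5.93 × 10^-10) = 5.4 × 10^-11 M

[La^3+] = 5.4e-11 M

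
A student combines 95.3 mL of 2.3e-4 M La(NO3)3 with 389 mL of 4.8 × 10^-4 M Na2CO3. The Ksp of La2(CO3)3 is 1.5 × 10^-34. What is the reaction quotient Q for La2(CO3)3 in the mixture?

Q ≈ 1.2 x 10^-19

Total volume = 95.3 + 389 = 484.3 mL.
[La^3+] = 2.3 × 10^-4 × (95.3/484.3) = 4.53 x 10^-5 M
[CO3^2-] = 4.8 × 10^-4 × (389/484.3) = 3.86 x 10^-4 M
La2(CO3)3(s) <=> 2 La^3+(aq) + 3 CO3^2-(aq), so Q = [La^3+]^2[CO3^2-]^3
Q = (4.53 × 10^-5)^2(3.86 × 10^-4)^3 = 1.2 x 10^-19
Q > Ksp, so La2(CO3)3 will precipitate.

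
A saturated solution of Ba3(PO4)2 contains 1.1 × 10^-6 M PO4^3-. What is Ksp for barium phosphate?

Ba3(PO4)2(s) ⇌ 3 Ba^2+ + 2 PO4^3-
Stoichiometry gives [Ba^2+] = (3/2)[PO4^3-] = 1.65 × 10^-6 M.
Ksp = [Ba^2+]^3[PO4^3-]^2
Ksp = (1.65 x 10^-6)^3 × (1.1 × 10^-6)^2 = 5.4 × 10^-30

Ksp ≈ 5.4 × 10^-30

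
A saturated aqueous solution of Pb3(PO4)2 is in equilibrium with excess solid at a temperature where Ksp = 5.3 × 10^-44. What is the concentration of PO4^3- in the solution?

Pb3(PO4)2(s) ⇌ 3 Pb^2+ + 2 PO4^3-
Ksp = [Pb^2+]^3[PO4^3-]^2
If s mol/L of Pb3(PO4)2 dissolves, [Pb^2+] = 3s and [PO4^3-] = 2s.
Substituting: Ksp = (3s)^3(2s)^2 = 108s^5
s = (5.3 × 10^-44 / 108)^(1/5) = 8.67 × 10^-10 M
[PO4^3-] = 2s = 1.7 × 10^-9 M

1.7 x 10^-9 M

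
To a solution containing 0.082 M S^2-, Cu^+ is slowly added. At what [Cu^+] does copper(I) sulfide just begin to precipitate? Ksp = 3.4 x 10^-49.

[Cu^+] = 2.0e-24 M

Cu2S(s) <=> 2 Cu^+(aq) + S^2-(aq)
Ksp = [Cu^+]^2[S^2-]
Precipitation begins when Q = Ksp. With [S^2-] = 0.082 M:
3.4 x 10^-49 = (0.082) × [Cu^+]^2
[Cu^+] = (3.4 x 10^-49 / 8.2 × 10^-2)^(1/2) = 2.0 x 10^-24 M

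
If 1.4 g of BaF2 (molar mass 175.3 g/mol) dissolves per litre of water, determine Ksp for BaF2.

Molar solubility s = (1.4 g/L) / (175.3 g/mol) = 7.99 × 10^-3 M.
BaF2(s) ⇌ Ba^2+ + 2 F^-
If s mol/L of BaF2 dissolves, [Ba^2+] = s and [F^-] = 2s.
Ksp = [Ba^2+][F^-]^2
Ksp = s(2s)^2 = 4s^3
With s = 7.99 × 10^-3: Ksp = 2.0 × 10^-6

Ksp ≈ 2.0e-6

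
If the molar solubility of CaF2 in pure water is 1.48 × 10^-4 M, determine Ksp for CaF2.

Ksp ≈ 1.30 × 10^-11

CaF2(s) <=> Ca^2+ + 2 F^-
With molar solubility s: [Ca^2+] = s, [F^-] = 2s.
Ksp = [Ca^2+][F^-]^2
Substituting: Ksp = s(2s)^2 = 4s^3
With s = 1.48 × 10^-4: Ksp = 1.30 × 10^-11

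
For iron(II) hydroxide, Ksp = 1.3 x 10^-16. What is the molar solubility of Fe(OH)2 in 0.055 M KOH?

s ≈ 4.3e-14 M

Fe(OH)2(s) ⇌ Fe^2+ + 2 OH^-
Ksp = [Fe^2+][OH^-]^2
Let s = moles of Fe(OH)2 that dissolve per litre. [Fe^2+] = s, [OH^-] = 0.055 + 2s ≈ 0.055 (common-ion effect: OH^- is already 0.055 M).
Ksp ≈ s × (0.055)^2
s = 4.3 × 10^-14 M
Check: 2s = 8.6 × 10^-14 ≪ 0.055, so the approximation is valid.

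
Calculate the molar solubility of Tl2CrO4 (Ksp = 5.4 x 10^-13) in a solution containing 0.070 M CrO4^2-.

Tl2CrO4(s) ⇌ 2 Tl^+ + CrO4^2-
Ksp = [Tl^+]^2[CrO4^2-]
If s mol/L dissolves here, [Tl^+] = 2s, [CrO4^2-] = 0.070 + s ≈ 0.070 (Ksp is small, so little additional dissolves).
Ksp ≈ (2s)^2 × 0.070
s = 1.4 × 10^-6 M
Check: s = 1.4 × 10^-6 ≪ 0.070, so the approximation is valid.

s ≈ 1.4 × 10^-6 M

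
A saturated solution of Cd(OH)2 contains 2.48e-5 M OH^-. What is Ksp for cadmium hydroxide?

Cd(OH)2(s) ⇌ Cd^2+ + 2 OH^-
Stoichiometry gives [Cd^2+] = (1/2)[OH^-] = 1.240 x 10^-5 M.
Ksp = [Cd^2+][OH^-]^2
Ksp = 1.240 × 10^-5 × (2.48 × 10^-5)^2 = 7.63 × 10^-15

Ksp = 7.63e-15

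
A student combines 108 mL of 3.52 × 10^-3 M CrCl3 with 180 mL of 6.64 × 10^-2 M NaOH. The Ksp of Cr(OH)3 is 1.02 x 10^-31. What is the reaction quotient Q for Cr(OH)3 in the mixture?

Total volume = 108 + 180 = 288 mL.
[Cr^3+] = 3.52 x 10^-3 × (108/288) = 1.320 × 10^-3 M
[OH^-] = 6.64 x 10^-2 × (180/288) = 4.150 × 10^-2 M
Cr(OH)3(s) ⇌ Cr^3+(aq) + 3 OH^-(aq), so Q = [Cr^3+][OH^-]^3
Q = (1.320 × 10^-3)(4.150 × 10^-2)^3 = 9.43 × 10^-8
Q > Ksp, so Cr(OH)3 will precipitate.

9.43e-8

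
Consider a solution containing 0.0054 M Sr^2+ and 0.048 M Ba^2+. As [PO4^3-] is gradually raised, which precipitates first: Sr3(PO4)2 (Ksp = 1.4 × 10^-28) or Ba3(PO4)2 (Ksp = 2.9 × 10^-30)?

Ba3(PO4)2

Precipitation of each salt starts when its ion product equals its Ksp.
For Sr3(PO4)2: 1.4 × 10^-28 = (0.0054)^3 × [PO4^3-]^2  ⇒  [PO4^3-] = 3.0 × 10^-11 M.
For Ba3(PO4)2: 2.9 × 10^-30 = (0.048)^3 × [PO4^3-]^2  ⇒  [PO4^3-] = 1.6 × 10^-13 M.
The salt with the lower threshold [PO4^3-] precipitates first: Ba3(PO4)2.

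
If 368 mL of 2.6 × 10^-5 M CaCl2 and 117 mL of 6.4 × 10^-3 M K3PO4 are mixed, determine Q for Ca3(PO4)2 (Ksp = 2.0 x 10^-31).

Total volume = 368 + 117 = 485 mL.
[Ca^2+] = 2.6 x 10^-5 × (368/485) = 1.97 × 10^-5 M
[PO4^3-] = 6.4 × 10^-3 × (117/485) = 1.54 x 10^-3 M
Ca3(PO4)2(s) ⇌ 3 Ca^2+ + 2 PO4^3-, so Q = [Ca^2+]^3[PO4^3-]^2
Q = (1.97 × 10^-5)^3(1.54 × 10^-3)^2 = 1.8 × 10^-20
Q > Ksp, so Ca3(PO4)2 will precipitate.

Q = 1.8 x 10^-20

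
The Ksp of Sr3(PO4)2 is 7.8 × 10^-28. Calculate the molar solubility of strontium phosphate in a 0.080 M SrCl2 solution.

s = 6.2 x 10^-13 M

Sr3(PO4)2(s) ⇌ 3 Sr^2+ + 2 PO4^3-
Ksp = [Sr^2+]^3[PO4^3-]^2
Let s be the molar solubility in this solution. [Sr^2+] = 0.080 + 3s ≈ 0.080, [PO4^3-] = 2s (since Sr^2+ from SrCl2 dominates).
Ksp ≈ (0.080)^3 × (2s)^2
s = 6.2 x 10^-13 M
Check: 3s = 1.9 × 10^-12 ≪ 0.080, so the approximation is valid.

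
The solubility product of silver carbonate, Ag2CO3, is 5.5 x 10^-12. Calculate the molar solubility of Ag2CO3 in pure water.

Ag2CO3(s) <=> 2 Ag^+(aq) + CO3^2-(aq)
Ksp = [Ag^+]^2[CO3^2-]
For each mole of Ag2CO3 that dissolves: [Ag^+] = 2s, [CO3^2-] = s.
Substituting: Ksp = (2s)^2s = 4s^3
Solving, s = (5.5 x 10^-12/4)^(1/3) = 1.1 x 10^-4 M

s = 1.1 × 10^-4 M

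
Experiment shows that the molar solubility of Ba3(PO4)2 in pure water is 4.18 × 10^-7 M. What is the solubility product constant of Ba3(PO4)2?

Ba3(PO4)2(s) <=> 3 Ba^2+ + 2 PO4^3-
Let s = molar solubility. Then [Ba^2+] = 3s and [PO4^3-] = 2s.
Ksp = [Ba^2+]^3[PO4^3-]^2
Substituting: Ksp = (3s)^3(2s)^2 = 108s^5
With s = 4.18 × 10^-7: Ksp = 1.38 x 10^-30

Ksp ≈ 1.38e-30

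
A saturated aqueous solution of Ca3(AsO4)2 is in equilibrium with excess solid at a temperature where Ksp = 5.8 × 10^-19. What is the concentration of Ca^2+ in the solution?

Ca3(AsO4)2(s) ⇌ 3 Ca^2+ + 2 AsO4^3-
Ksp = [Ca^2+]^3[AsO4^3-]^2
Let s = molar solubility. Then [Ca^2+] = 3s and [AsO4^3-] = 2s.
Substituting: Ksp = (3s)^3(2s)^2 = 108s^5
s^5 = 5.8 × 10^-19 / 108, so s = 8.83 × 10^-5 M
[Ca^2+] = 3s = 2.6 x 10^-4 M

[Ca^2+] = 2.6 × 10^-4 M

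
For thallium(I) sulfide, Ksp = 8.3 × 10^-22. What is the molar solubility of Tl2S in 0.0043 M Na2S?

Tl2S(s) <=> 2 Tl^+(aq) + S^2-(aq)
Ksp = [Tl^+]^2[S^2-]
Let s be the molar solubility in this solution. [Tl^+] = 2s, [S^2-] = 0.0043 + s ≈ 0.0043 (Ksp is small, so little additional dissolves).
Ksp ≈ (2s)^2 × 0.0043
s = 2.2 × 10^-10 M
Check: s = 2.2 x 10^-10 ≪ 0.0043, so the approximation is valid.

s = 2.2 × 10^-10 M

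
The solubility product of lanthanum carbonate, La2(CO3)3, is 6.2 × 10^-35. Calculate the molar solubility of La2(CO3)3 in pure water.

La2(CO3)3(s) ⇌ 2 La^3+ + 3 CO3^2-
Ksp = [La^3+]^2[CO3^2-]^3
For each mole of La2(CO3)3 that dissolves: [La^3+] = 2s, [CO3^2-] = 3s.
Substituting: Ksp = (2s)^2(3s)^3 = 108s^5
Solving, s = (6.2 × 10^-35/108)^(1/5) = 5.6 x 10^-8 M

5.6 × 10^-8 M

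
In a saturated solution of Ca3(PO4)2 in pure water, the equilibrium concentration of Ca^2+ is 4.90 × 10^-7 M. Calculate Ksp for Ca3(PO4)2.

Ksp = 1.26 × 10^-32

Ca3(PO4)2(s) ⇌ 3 Ca^2+ + 2 PO4^3-
Stoichiometry gives [PO4^3-] = (2/3)[Ca^2+] = 3.267 × 10^-7 M.
Ksp = [Ca^2+]^3[PO4^3-]^2
Ksp = (4.90 × 10^-7)^3 × (3.267 × 10^-7)^2 = 1.26 x 10^-32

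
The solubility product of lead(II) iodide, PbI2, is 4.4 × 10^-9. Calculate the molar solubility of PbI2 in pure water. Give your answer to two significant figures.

PbI2(s) ⇌ Pb^2+(aq) + 2 I^-(aq)
Ksp = [Pb^2+][I^-]^2
With molar solubility s: [Pb^2+] = s, [I^-] = 2s.
Substituting: Ksp = s(2s)^2 = 4s^3
Solving, s = (4.4 × 10^-9/4)^(1/3) = 1.0 x 10^-3 M

1.0e-3 M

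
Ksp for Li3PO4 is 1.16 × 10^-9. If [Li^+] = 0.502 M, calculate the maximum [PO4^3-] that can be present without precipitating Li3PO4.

[PO4^3-] ≈ 9.17e-9 M

Li3PO4(s) ⇌ 3 Li^+(aq) + PO4^3-(aq)
Ksp = [Li^+]^3[PO4^3-]
Precipitation begins when Q = Ksp. With [Li^+] = 0.502 M:
1.16 × 10^-9 = (0.502)^3 × [PO4^3-]
[PO4^3-] = (1.16 × 10^-9 / 1.265 × 10^-1) = 9.17 × 10^-9 M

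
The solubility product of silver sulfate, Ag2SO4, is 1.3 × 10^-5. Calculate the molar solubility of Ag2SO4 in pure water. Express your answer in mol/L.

Ag2SO4(s) ⇌ 2 Ag^+ + SO4^2-
Ksp = [Ag^+]^2[SO4^2-]
For each mole of Ag2SO4 that dissolves: [Ag^+] = 2s, [SO4^2-] = s.
Substituting: Ksp = (2s)^2s = 4s^3
Solving, s = (1.3 × 10^-5/4)^(1/3) = 1.5 x 10^-2 M

s = 1.5 x 10^-2 M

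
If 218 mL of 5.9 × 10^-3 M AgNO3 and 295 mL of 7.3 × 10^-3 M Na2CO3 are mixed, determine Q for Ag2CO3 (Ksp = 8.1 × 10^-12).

2.6 x 10^-8

Total volume = 218 + 295 = 513 mL.
[Ag^+] = 5.9 × 10^-3 × (218/513) = 2.51 x 10^-3 M
[CO3^2-] = 7.3 × 10^-3 × (295/513) = 4.20 x 10^-3 M
Ag2CO3(s) ⇌ 2 Ag^+(aq) + CO3^2-(aq), so Q = [Ag^+]^2[CO3^2-]
Q = (2.51 × 10^-3)^2(4.20 x 10^-3) = 2.6 × 10^-8
Q > Ksp, so Ag2CO3 will precipitate.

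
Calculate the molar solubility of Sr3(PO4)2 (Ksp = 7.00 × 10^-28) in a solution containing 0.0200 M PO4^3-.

s ≈ 4.02 × 10^-9 M

Sr3(PO4)2(s) <=> 3 Sr^2+ + 2 PO4^3-
Ksp = [Sr^2+]^3[PO4^3-]^2
Let s be the molar solubility in this solution. [Sr^2+] = 3s, [PO4^3-] = 0.0200 + 2s ≈ 0.0200 (Ksp is small, so little additional dissolves).
Ksp ≈ (3s)^3 × (0.0200)^2
s = 4.02 × 10^-9 M
Check: 2s = 8.0 × 10^-9 ≪ 0.0200, so the approximation is valid.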